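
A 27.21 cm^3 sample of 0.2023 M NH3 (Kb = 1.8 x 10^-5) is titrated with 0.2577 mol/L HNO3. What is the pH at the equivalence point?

5.10

n(NH3) = 0.2023 x 0.02721 = 0.005505 mol; V(HNO3) at equivalence = 0.005505/0.2577 = 0.02136 L.
At equivalence the base is fully converted to NH4+; total volume = 0.04857 L, so [NH4+] = 0.005505/0.04857 = 0.1133 M.
Ka(NH4+) = Kw/Kb = 1.0e-14 / 1.8 x 10^-5 = 5.56e-10.
[H^+] = sqrt(Ka x [NH4+]) = sqrt(5.56e-10 x 0.1133) = 7.93e-6 M.
pH = -log(7.93e-6) = 5.10.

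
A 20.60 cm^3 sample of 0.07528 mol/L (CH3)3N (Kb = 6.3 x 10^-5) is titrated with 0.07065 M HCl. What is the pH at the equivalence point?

5.62

n((CH3)3N) = 0.07528 x 0.02060 = 0.001551 mol; V(HCl) at equivalence = 0.001551/0.07065 = 0.02195 L.
At equivalence the base is fully converted to (CH3)3NH+; total volume = 0.04255 L, so [(CH3)3NH+] = 0.001551/0.04255 = 0.03645 M.
Ka((CH3)3NH+) = Kw/Kb = 1.0e-14 / 6.3 x 10^-5 = 1.59e-10.
[H^+] = sqrt(Ka x [(CH3)3NH+]) = sqrt(1.59e-10 x 0.03645) = 2.41e-6 M.
pH = -log(2.41e-6) = 5.62.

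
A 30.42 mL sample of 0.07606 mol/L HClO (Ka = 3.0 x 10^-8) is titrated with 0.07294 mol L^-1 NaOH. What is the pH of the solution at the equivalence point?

n(HClO) = 0.07606 x 0.03042 = 0.002314 mol; V(NaOH) at equivalence = 0.002314/0.07294 = 0.03172 L.
At equivalence all the acid is converted to ClO-; total volume = 0.03042 + 0.03172 = 0.06214 L, so [ClO-] = 0.002314/0.06214 = 0.03723 M.
Kb = Kw/Ka = 1.0e-14 / 3.0 x 10^-8 = 3.33e-7.
[OH^-] = sqrt(Kb x [ClO-]) = sqrt(3.33e-7 x 0.03723) = 0.000111 M.
pOH = 3.95, so pH = 14.00 - 3.95 = 10.05.

10.05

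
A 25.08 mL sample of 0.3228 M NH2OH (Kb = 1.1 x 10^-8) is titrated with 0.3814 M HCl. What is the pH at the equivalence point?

3.40

n(NH2OH) = 0.3228 x 0.02508 = 0.008096 mol; V(HCl) at equivalence = 0.008096/0.3814 = 0.02123 L.
At equivalence the base is fully converted to NH3OH+; total volume = 0.04631 L, so [NH3OH+] = 0.008096/0.04631 = 0.1748 M.
Ka(NH3OH+) = Kw/Kb = 1.0e-14 / 1.1 x 10^-8 = 9.09e-7.
[H^+] = sqrt(Ka x [NH3OH+]) = sqrt(9.09e-7 x 0.1748) = 0.000399 M.
pH = -log(0.000399) = 3.40.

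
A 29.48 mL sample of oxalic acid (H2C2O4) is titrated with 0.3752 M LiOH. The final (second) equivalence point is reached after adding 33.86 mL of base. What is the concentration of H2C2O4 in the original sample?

n(LiOH) = 0.3752 x 0.03386 = 0.01270 mol.
At the final (second) equivalence point, 2 mol OH^- react per mol H2C2O4, so n(H2C2O4) = 0.01270 / 2 = 0.006352 mol.
[H2C2O4] = 0.006352 / 0.02948 L = 0.215 M.

0.215 M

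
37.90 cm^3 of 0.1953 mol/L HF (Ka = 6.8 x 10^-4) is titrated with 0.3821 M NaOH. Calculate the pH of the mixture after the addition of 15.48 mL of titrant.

Initial n(HF) = 0.1953 x 0.03790 = 0.007402 mol.
n(NaOH) added = 0.3821 x 0.01548 = 0.005915 mol, converting that many moles of HF to F-.
Remaining n(HF) = 0.001487 mol; n(F-) = 0.005915 mol.
By Henderson-Hasselbalch, pH = pKa + log([A^-]/[HA]) = 3.17 + log(0.005915/0.001487) = 3.17 + (+0.60) = 3.77.

3.77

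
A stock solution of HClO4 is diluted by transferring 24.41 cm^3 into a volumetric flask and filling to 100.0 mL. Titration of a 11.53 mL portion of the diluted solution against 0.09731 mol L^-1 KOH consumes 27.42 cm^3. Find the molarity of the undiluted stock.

0.948 M

n(KOH) = 0.09731 x 0.02742 = 0.002668 mol.
n(HClO4) in the aliquot = 0.002668 mol.
[diluted HClO4] = 0.002668 / 0.01153 = 0.2314 M.
Dilution factor = 100.0/24.41 = 4.097, so [stock] = 0.2314 x 4.097 = 0.948 M.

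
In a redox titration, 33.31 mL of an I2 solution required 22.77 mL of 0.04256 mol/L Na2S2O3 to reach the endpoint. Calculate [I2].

n(Na2S2O3) = 0.04256 x 0.02277 = 0.0009691 mol.
From the balanced equation, 2 mol Na2S2O3 reacts with 1 mol I2, so n(I2) = 0.0009691 x 1/2 = 0.0004845 mol.
[I2] = 0.0004845 / 0.03331 L = 0.0145 M.

0.0145 M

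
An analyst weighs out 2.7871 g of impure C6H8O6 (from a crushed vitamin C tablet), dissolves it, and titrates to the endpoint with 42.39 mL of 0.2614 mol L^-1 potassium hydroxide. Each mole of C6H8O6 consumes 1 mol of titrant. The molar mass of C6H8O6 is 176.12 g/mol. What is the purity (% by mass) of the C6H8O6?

70.0%

n(KOH) = 0.2614 x 0.04239 = 0.01108 mol.
n(C6H8O6) = 0.01108 / 1 = 0.01108 mol.
mass of C6H8O6 = 0.01108 x 176.12 = 1.952 g.
% purity = 1.952 / 2.7871 x 100 = 70.0%.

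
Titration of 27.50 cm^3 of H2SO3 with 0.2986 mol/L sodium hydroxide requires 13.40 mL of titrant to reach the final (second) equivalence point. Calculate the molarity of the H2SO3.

n(NaOH) = 0.2986 x 0.01340 = 0.004001 mol.
At the final (second) equivalence point, 2 mol OH^- react per mol H2SO3, so n(H2SO3) = 0.004001 / 2 = 0.002001 mol.
[H2SO3] = 0.002001 / 0.02750 L = 0.0727 M.

0.0727 M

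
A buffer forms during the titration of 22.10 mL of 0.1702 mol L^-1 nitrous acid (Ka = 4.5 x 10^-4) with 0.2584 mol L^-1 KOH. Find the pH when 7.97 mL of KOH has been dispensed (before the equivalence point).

Initial n(HNO2) = 0.1702 x 0.02210 = 0.003761 mol.
n(KOH) added = 0.2584 x 0.007970 = 0.002059 mol, converting that many moles of HNO2 to NO2-.
Remaining n(HNO2) = 0.001702 mol; n(NO2-) = 0.002059 mol.
By Henderson-Hasselbalch, pH = pKa + log([A^-]/[HA]) = 3.35 + log(0.002059/0.001702) = 3.35 + (+0.08) = 3.43.

3.43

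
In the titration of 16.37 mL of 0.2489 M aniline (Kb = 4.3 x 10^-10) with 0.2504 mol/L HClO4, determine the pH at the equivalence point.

n(C6H5NH2) = 0.2489 x 0.01637 = 0.004074 mol; V(HClO4) at equivalence = 0.004074/0.2504 = 0.01627 L.
At equivalence the base is fully converted to C6H5NH3+; total volume = 0.03264 L, so [C6H5NH3+] = 0.004074/0.03264 = 0.1248 M.
Ka(C6H5NH3+) = Kw/Kb = 1.0e-14 / 4.3 x 10^-10 = 2.33e-5.
[H^+] = sqrt(Ka x [C6H5NH3+]) = sqrt(2.33e-5 x 0.1248) = 0.00170 M.
pH = -log(0.00170) = 2.77.

2.77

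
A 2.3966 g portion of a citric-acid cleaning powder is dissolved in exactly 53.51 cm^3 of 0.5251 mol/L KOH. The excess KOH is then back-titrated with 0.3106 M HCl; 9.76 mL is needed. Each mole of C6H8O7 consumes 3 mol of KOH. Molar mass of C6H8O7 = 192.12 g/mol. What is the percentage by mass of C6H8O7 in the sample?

Total n(KOH) added = 0.5251 x 0.05351 = 0.02810 mol.
n(HCl) used = 0.3106 x 0.009760 = 0.003031 mol, which equals the excess n(KOH).
So n(KOH) consumed by the sample = 0.02810 - 0.003031 = 0.02507 mol.
n(C6H8O7) = 0.02507 / 3 = 0.008356 mol.
mass C6H8O7 = 0.008356 x 192.12 = 1.605 g, so %C6H8O7 = 1.605/2.3966 x 100 = 67.0%.

67.0%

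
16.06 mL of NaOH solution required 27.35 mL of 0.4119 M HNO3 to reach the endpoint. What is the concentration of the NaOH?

n(HNO3) delivered = 0.4119 x 0.02735 = 0.01127 mol.
For a 1:1 reaction, n(NaOH) = 0.01127 mol.
[NaOH] = 0.01127 mol / 0.01606 L = 0.701 M.

0.701 M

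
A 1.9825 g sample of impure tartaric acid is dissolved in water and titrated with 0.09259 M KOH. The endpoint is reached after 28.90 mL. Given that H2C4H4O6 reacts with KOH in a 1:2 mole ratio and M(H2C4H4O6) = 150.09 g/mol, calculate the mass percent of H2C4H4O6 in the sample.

10.1%

n(KOH) = 0.09259 x 0.02890 = 0.002676 mol.
n(H2C4H4O6) = 0.002676 / 2 = 0.001338 mol.
mass of H2C4H4O6 = 0.001338 x 150.09 = 0.2008 g.
% purity = 0.2008 / 1.9825 x 100 = 10.1%.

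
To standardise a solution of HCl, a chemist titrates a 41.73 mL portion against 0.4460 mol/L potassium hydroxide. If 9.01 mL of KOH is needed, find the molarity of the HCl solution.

0.0963 M

n(KOH) delivered = 0.4460 x 0.009010 = 0.004018 mol.
For a 1:1 reaction, n(HCl) = 0.004018 mol.
[HCl] = 0.004018 mol / 0.04173 L = 0.0963 M.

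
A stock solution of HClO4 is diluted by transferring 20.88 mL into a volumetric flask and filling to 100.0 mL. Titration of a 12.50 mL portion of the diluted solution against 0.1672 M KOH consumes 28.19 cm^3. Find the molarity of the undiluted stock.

n(KOH) = 0.1672 x 0.02819 = 0.004713 mol.
n(HClO4) in the aliquot = 0.004713 mol.
[diluted HClO4] = 0.004713 / 0.01250 = 0.3771 M.
Dilution factor = 100.0/20.88 = 4.789, so [stock] = 0.3771 x 4.789 = 1.81 M.

1.81 M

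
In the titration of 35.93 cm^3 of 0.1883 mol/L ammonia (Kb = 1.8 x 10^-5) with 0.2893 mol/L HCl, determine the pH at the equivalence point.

5.10

n(NH3) = 0.1883 x 0.03593 = 0.006766 mol; V(HCl) at equivalence = 0.006766/0.2893 = 0.02339 L.
At equivalence the base is fully converted to NH4+; total volume = 0.05932 L, so [NH4+] = 0.006766/0.05932 = 0.1141 M.
Ka(NH4+) = Kw/Kb = 1.0e-14 / 1.8 x 10^-5 = 5.56e-10.
[H^+] = sqrt(Ka x [NH4+]) = sqrt(5.56e-10 x 0.1141) = 7.96e-6 M.
pH = -log(7.96e-6) = 5.10.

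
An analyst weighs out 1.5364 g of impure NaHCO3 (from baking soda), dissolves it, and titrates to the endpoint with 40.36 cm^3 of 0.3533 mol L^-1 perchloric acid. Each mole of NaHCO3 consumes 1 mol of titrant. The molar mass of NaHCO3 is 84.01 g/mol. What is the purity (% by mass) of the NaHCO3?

78.0%

n(HClO4) = 0.3533 x 0.04036 = 0.01426 mol.
n(NaHCO3) = 0.01426 / 1 = 0.01426 mol.
mass of NaHCO3 = 0.01426 x 84.01 = 1.198 g.
% purity = 1.198 / 1.5364 x 100 = 78.0%.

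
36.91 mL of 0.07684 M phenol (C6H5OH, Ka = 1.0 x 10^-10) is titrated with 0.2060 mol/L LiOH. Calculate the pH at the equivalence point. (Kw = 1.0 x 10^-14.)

11.37

n(C6H5OH) = 0.07684 x 0.03691 = 0.002836 mol; V(LiOH) at equivalence = 0.002836/0.2060 = 0.01377 L.
At equivalence all the acid is converted to C6H5O-; total volume = 0.03691 + 0.01377 = 0.05068 L, so [C6H5O-] = 0.002836/0.05068 = 0.05596 M.
Kb = Kw/Ka = 1.0e-14 / 1.0 x 10^-10 = 0.000100.
[OH^-] = sqrt(Kb x [C6H5O-]) = sqrt(0.000100 x 0.05596) = 0.00237 M.
pOH = 2.63, so pH = 14.00 - 2.63 = 11.37.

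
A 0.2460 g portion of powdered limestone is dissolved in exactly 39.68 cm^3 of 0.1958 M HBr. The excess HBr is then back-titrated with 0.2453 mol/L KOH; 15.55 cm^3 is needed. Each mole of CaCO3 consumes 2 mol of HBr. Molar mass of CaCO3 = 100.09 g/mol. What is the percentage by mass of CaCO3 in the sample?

80.5%

Total n(HBr) added = 0.1958 x 0.03968 = 0.007769 mol.
n(KOH) used = 0.2453 x 0.01555 = 0.003814 mol, which equals the excess n(HBr).
So n(HBr) consumed by the sample = 0.007769 - 0.003814 = 0.003955 mol.
n(CaCO3) = 0.003955 / 2 = 0.001977 mol.
mass CaCO3 = 0.001977 x 100.09 = 0.1979 g, so %CaCO3 = 0.1979/0.2460 x 100 = 80.5%.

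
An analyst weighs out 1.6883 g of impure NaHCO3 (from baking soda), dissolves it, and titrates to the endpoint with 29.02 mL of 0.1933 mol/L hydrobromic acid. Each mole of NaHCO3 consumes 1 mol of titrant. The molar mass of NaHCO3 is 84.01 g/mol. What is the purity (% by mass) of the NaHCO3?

n(HBr) = 0.1933 x 0.02902 = 0.005610 mol.
n(NaHCO3) = 0.005610 / 1 = 0.005610 mol.
mass of NaHCO3 = 0.005610 x 84.01 = 0.4713 g.
% purity = 0.4713 / 1.6883 x 100 = 27.9%.

27.9%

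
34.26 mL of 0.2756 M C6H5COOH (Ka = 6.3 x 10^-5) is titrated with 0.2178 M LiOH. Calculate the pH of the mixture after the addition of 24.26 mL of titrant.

Initial n(C6H5COOH) = 0.2756 x 0.03426 = 0.009442 mol.
n(LiOH) added = 0.2178 x 0.02426 = 0.005284 mol, converting that many moles of C6H5COOH to C6H5COO-.
Remaining n(C6H5COOH) = 0.004158 mol; n(C6H5COO-) = 0.005284 mol.
By Henderson-Hasselbalch, pH = pKa + log([A^-]/[HA]) = 4.20 + log(0.005284/0.004158) = 4.20 + (+0.10) = 4.30.

4.30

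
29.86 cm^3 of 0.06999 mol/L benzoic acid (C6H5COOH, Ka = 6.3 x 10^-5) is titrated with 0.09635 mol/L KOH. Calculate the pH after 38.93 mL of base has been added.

12.38

n(acid) = 0.06999 x 0.02986 = 0.002090 mol; n(KOH) added = 0.09635 x 0.03893 = 0.003751 mol.
Base is in excess by 0.003751 - 0.002090 = 0.001661 mol in a total volume of 0.06879 L.
[OH^-] = 0.001661/0.06879 = 0.02415 M, so pOH = 1.62 and pH = 14.00 - 1.62 = 12.38.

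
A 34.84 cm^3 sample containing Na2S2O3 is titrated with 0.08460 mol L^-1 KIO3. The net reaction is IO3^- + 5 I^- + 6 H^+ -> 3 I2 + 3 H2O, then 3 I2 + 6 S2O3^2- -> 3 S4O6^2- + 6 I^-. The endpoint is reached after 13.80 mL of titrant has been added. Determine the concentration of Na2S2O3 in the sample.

n(KIO3) = 0.08460 x 0.01380 = 0.001167 mol.
From the balanced equation, 1 mol KIO3 reacts with 6 mol Na2S2O3, so n(Na2S2O3) = 0.001167 x 6/1 = 0.007005 mol.
[Na2S2O3] = 0.007005 / 0.03484 L = 0.201 M.

0.201 M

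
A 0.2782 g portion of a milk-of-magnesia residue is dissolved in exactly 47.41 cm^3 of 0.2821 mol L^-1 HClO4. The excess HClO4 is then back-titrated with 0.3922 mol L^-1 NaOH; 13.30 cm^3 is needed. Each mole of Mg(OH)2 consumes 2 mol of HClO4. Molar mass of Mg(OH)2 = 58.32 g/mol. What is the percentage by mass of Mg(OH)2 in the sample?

85.5%

Total n(HClO4) added = 0.2821 x 0.04741 = 0.01337 mol.
n(NaOH) used = 0.3922 x 0.01330 = 0.005216 mol, which equals the excess n(HClO4).
So n(HClO4) consumed by the sample = 0.01337 - 0.005216 = 0.008158 mol.
n(Mg(OH)2) = 0.008158 / 2 = 0.004079 mol.
mass Mg(OH)2 = 0.004079 x 58.32 = 0.2379 g, so %Mg(OH)2 = 0.2379/0.2782 x 100 = 85.5%.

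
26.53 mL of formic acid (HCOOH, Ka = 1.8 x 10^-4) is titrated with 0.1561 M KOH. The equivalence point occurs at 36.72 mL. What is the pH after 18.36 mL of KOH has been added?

3.74

18.36 mL is exactly half the equivalence volume (36.72/2), i.e. the half-equivalence point.
There, n(HA) = n(A^-), so pH = pKa = -log(1.8 x 10^-4) = 3.74.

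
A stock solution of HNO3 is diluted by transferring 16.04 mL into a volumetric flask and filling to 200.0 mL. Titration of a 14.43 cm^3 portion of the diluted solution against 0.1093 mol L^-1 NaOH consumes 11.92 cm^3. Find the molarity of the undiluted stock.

n(NaOH) = 0.1093 x 0.01192 = 0.001303 mol.
n(HNO3) in the aliquot = 0.001303 mol.
[diluted HNO3] = 0.001303 / 0.01443 = 0.09029 M.
Dilution factor = 200.0/16.04 = 12.47, so [stock] = 0.09029 x 12.47 = 1.13 M.

1.13 M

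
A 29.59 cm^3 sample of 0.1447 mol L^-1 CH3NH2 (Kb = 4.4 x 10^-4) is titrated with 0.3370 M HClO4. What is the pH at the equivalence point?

n(CH3NH2) = 0.1447 x 0.02959 = 0.004282 mol; V(HClO4) at equivalence = 0.004282/0.3370 = 0.01271 L.
At equivalence the base is fully converted to CH3NH3+; total volume = 0.04230 L, so [CH3NH3+] = 0.004282/0.04230 = 0.1012 M.
Ka(CH3NH3+) = Kw/Kb = 1.0e-14 / 4.4 x 10^-4 = 2.27e-11.
[H^+] = sqrt(Ka x [CH3NH3+]) = sqrt(2.27e-11 x 0.1012) = 1.52e-6 M.
pH = -log(1.52e-6) = 5.82.

5.82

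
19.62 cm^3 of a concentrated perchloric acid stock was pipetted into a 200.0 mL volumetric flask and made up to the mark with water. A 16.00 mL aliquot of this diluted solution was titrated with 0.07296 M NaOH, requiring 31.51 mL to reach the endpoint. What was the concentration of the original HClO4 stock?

1.46 M

n(NaOH) = 0.07296 x 0.03151 = 0.002299 mol.
n(HClO4) in the aliquot = 0.002299 mol.
[diluted HClO4] = 0.002299 / 0.01600 = 0.1437 M.
Dilution factor = 200.0/19.62 = 10.19, so [stock] = 0.1437 x 10.19 = 1.46 M.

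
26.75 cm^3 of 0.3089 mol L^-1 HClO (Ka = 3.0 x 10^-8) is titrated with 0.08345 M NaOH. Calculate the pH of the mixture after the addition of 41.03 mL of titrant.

Initial n(HClO) = 0.3089 x 0.02675 = 0.008263 mol.
n(NaOH) added = 0.08345 x 0.04103 = 0.003424 mol, converting that many moles of HClO to ClO-.
Remaining n(HClO) = 0.004839 mol; n(ClO-) = 0.003424 mol.
By Henderson-Hasselbalch, pH = pKa + log([A^-]/[HA]) = 7.52 + log(0.003424/0.004839) = 7.52 + (-0.15) = 7.37.

7.37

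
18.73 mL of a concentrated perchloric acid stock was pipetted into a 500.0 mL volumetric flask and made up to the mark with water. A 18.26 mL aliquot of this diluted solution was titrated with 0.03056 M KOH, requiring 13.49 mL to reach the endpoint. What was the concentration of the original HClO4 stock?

0.603 M

n(KOH) = 0.03056 x 0.01349 = 0.0004123 mol.
n(HClO4) in the aliquot = 0.0004123 mol.
[diluted HClO4] = 0.0004123 / 0.01826 = 0.02258 M.
Dilution factor = 500.0/18.73 = 26.70, so [stock] = 0.02258 x 26.70 = 0.603 M.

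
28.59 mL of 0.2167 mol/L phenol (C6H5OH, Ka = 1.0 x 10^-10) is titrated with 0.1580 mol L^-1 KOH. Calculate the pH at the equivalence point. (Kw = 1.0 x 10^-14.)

n(C6H5OH) = 0.2167 x 0.02859 = 0.006195 mol; V(KOH) at equivalence = 0.006195/0.1580 = 0.03921 L.
At equivalence all the acid is converted to C6H5O-; total volume = 0.02859 + 0.03921 = 0.06780 L, so [C6H5O-] = 0.006195/0.06780 = 0.09138 M.
Kb = Kw/Ka = 1.0e-14 / 1.0 x 10^-10 = 0.000100.
[OH^-] = sqrt(Kb x [C6H5O-]) = sqrt(0.000100 x 0.09138) = 0.00302 M.
pOH = 2.52, so pH = 14.00 - 2.52 = 11.48.

11.48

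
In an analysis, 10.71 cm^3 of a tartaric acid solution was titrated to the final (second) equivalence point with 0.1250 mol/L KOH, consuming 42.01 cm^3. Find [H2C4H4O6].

0.245 M

n(KOH) = 0.1250 x 0.04201 = 0.005251 mol.
At the final (second) equivalence point, 2 mol OH^- react per mol H2C4H4O6, so n(H2C4H4O6) = 0.005251 / 2 = 0.002626 mol.
[H2C4H4O6] = 0.002626 / 0.01071 L = 0.245 M.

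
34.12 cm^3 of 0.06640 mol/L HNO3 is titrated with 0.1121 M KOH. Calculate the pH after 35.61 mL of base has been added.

n(acid) = 0.06640 x 0.03412 = 0.002266 mol; n(KOH) added = 0.1121 x 0.03561 = 0.003992 mol.
Base is in excess by 0.003992 - 0.002266 = 0.001726 mol in a total volume of 0.06973 L.
[OH^-] = 0.001726/0.06973 = 0.02476 M, so pOH = 1.61 and pH = 14.00 - 1.61 = 12.39.

12.39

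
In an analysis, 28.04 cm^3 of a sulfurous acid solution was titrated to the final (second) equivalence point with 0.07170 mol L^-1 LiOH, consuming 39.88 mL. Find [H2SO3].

0.0510 M

n(LiOH) = 0.07170 x 0.03988 = 0.002859 mol.
At the final (second) equivalence point, 2 mol OH^- react per mol H2SO3, so n(H2SO3) = 0.002859 / 2 = 0.001430 mol.
[H2SO3] = 0.001430 / 0.02804 L = 0.0510 M.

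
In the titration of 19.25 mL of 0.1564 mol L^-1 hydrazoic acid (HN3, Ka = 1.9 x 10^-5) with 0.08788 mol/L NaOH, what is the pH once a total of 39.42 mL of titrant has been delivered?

11.89

n(acid) = 0.1564 x 0.01925 = 0.003011 mol; n(NaOH) added = 0.08788 x 0.03942 = 0.003464 mol.
Base is in excess by 0.003464 - 0.003011 = 0.0004535 mol in a total volume of 0.05867 L.
[OH^-] = 0.0004535/0.05867 = 0.007730 M, so pOH = 2.11 and pH = 14.00 - 2.11 = 11.89.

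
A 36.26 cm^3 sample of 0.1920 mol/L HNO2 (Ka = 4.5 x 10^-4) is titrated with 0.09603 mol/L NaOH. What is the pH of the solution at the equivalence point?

8.08

n(HNO2) = 0.1920 x 0.03626 = 0.006962 mol; V(NaOH) at equivalence = 0.006962/0.09603 = 0.07250 L.
At equivalence all the acid is converted to NO2-; total volume = 0.03626 + 0.07250 = 0.1088 L, so [NO2-] = 0.006962/0.1088 = 0.06401 M.
Kb = Kw/Ka = 1.0e-14 / 4.5 x 10^-4 = 2.22e-11.
[OH^-] = sqrt(Kb x [NO2-]) = sqrt(2.22e-11 x 0.06401) = 1.19e-6 M.
pOH = 5.92, so pH = 14.00 - 5.92 = 8.08.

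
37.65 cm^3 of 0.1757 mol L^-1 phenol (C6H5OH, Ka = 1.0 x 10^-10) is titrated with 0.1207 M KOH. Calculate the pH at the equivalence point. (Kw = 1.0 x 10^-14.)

11.43

n(C6H5OH) = 0.1757 x 0.03765 = 0.006615 mol; V(KOH) at equivalence = 0.006615/0.1207 = 0.05481 L.
At equivalence all the acid is converted to C6H5O-; total volume = 0.03765 + 0.05481 = 0.09246 L, so [C6H5O-] = 0.006615/0.09246 = 0.07155 M.
Kb = Kw/Ka = 1.0e-14 / 1.0 x 10^-10 = 0.000100.
[OH^-] = sqrt(Kb x [C6H5O-]) = sqrt(0.000100 x 0.07155) = 0.00267 M.
pOH = 2.57, so pH = 14.00 - 2.57 = 11.43.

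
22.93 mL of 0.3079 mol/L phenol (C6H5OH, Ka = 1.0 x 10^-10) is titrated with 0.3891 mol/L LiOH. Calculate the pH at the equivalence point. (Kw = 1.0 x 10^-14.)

11.62

n(C6H5OH) = 0.3079 x 0.02293 = 0.007060 mol; V(LiOH) at equivalence = 0.007060/0.3891 = 0.01814 L.
At equivalence all the acid is converted to C6H5O-; total volume = 0.02293 + 0.01814 = 0.04107 L, so [C6H5O-] = 0.007060/0.04107 = 0.1719 M.
Kb = Kw/Ka = 1.0e-14 / 1.0 x 10^-10 = 0.000100.
[OH^-] = sqrt(Kb x [C6H5O-]) = sqrt(0.000100 x 0.1719) = 0.00415 M.
pOH = 2.38, so pH = 14.00 - 2.38 = 11.62.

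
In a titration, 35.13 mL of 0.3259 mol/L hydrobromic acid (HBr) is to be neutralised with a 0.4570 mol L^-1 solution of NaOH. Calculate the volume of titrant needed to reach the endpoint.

25.1 mL

n(HBr) = 0.3259 mol/L x 0.03513 L = 0.01145 mol.
At equivalence n(NaOH) = n(HBr) = 0.01145 mol.
V(NaOH) = 0.01145 / 0.4570 = 0.02505 L = 25.1 mL.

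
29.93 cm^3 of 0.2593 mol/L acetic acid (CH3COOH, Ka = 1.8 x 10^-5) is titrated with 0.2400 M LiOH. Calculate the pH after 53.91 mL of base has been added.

n(acid) = 0.2593 x 0.02993 = 0.007761 mol; n(LiOH) added = 0.2400 x 0.05391 = 0.01294 mol.
Base is in excess by 0.01294 - 0.007761 = 0.005178 mol in a total volume of 0.08384 L.
[OH^-] = 0.005178/0.08384 = 0.06176 M, so pOH = 1.21 and pH = 14.00 - 1.21 = 12.79.

12.79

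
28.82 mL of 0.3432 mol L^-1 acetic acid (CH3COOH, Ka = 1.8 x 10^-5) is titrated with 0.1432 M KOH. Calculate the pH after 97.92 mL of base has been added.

12.51

n(acid) = 0.3432 x 0.02882 = 0.009891 mol; n(KOH) added = 0.1432 x 0.09792 = 0.01402 mol.
Base is in excess by 0.01402 - 0.009891 = 0.004131 mol in a total volume of 0.1267 L.
[OH^-] = 0.004131/0.1267 = 0.03260 M, so pOH = 1.49 and pH = 14.00 - 1.49 = 12.51.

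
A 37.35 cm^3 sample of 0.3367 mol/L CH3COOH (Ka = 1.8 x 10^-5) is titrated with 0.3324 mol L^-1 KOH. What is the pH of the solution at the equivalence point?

8.98

n(CH3COOH) = 0.3367 x 0.03735 = 0.01258 mol; V(KOH) at equivalence = 0.01258/0.3324 = 0.03783 L.
At equivalence all the acid is converted to CH3COO-; total volume = 0.03735 + 0.03783 = 0.07518 L, so [CH3COO-] = 0.01258/0.07518 = 0.1673 M.
Kb = Kw/Ka = 1.0e-14 / 1.8 x 10^-5 = 5.56e-10.
[OH^-] = sqrt(Kb x [CH3COO-]) = sqrt(5.56e-10 x 0.1673) = 9.64e-6 M.
pOH = 5.02, so pH = 14.00 - 5.02 = 8.98.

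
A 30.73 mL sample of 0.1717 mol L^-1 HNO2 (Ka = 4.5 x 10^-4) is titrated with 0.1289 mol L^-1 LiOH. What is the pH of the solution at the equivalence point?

n(HNO2) = 0.1717 x 0.03073 = 0.005276 mol; V(LiOH) at equivalence = 0.005276/0.1289 = 0.04093 L.
At equivalence all the acid is converted to NO2-; total volume = 0.03073 + 0.04093 = 0.07166 L, so [NO2-] = 0.005276/0.07166 = 0.07363 M.
Kb = Kw/Ka = 1.0e-14 / 4.5 x 10^-4 = 2.22e-11.
[OH^-] = sqrt(Kb x [NO2-]) = sqrt(2.22e-11 x 0.07363) = 1.28e-6 M.
pOH = 5.89, so pH = 14.00 - 5.89 = 8.11.

8.11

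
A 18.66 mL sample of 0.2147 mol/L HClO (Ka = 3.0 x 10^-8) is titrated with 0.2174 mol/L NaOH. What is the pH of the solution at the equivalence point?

10.28

n(HClO) = 0.2147 x 0.01866 = 0.004006 mol; V(NaOH) at equivalence = 0.004006/0.2174 = 0.01843 L.
At equivalence all the acid is converted to ClO-; total volume = 0.01866 + 0.01843 = 0.03709 L, so [ClO-] = 0.004006/0.03709 = 0.1080 M.
Kb = Kw/Ka = 1.0e-14 / 3.0 x 10^-8 = 3.33e-7.
[OH^-] = sqrt(Kb x [ClO-]) = sqrt(3.33e-7 x 0.1080) = 0.000190 M.
pOH = 3.72, so pH = 14.00 - 3.72 = 10.28.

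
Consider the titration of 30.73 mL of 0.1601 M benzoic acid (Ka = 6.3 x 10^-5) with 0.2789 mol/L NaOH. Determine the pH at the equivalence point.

n(C6H5COOH) = 0.1601 x 0.03073 = 0.004920 mol; V(NaOH) at equivalence = 0.004920/0.2789 = 0.01764 L.
At equivalence all the acid is converted to C6H5COO-; total volume = 0.03073 + 0.01764 = 0.04837 L, so [C6H5COO-] = 0.004920/0.04837 = 0.1017 M.
Kb = Kw/Ka = 1.0e-14 / 6.3 x 10^-5 = 1.59e-10.
[OH^-] = sqrt(Kb x [C6H5COO-]) = sqrt(1.59e-10 x 0.1017) = 4.02e-6 M.
pOH = 5.40, so pH = 14.00 - 5.40 = 8.60.

8.60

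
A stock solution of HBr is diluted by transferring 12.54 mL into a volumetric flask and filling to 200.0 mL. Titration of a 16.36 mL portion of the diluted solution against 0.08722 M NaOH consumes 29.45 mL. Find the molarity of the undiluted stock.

2.50 M

n(NaOH) = 0.08722 x 0.02945 = 0.002569 mol.
n(HBr) in the aliquot = 0.002569 mol.
[diluted HBr] = 0.002569 / 0.01636 = 0.1570 M.
Dilution factor = 200.0/12.54 = 15.95, so [stock] = 0.1570 x 15.95 = 2.50 M.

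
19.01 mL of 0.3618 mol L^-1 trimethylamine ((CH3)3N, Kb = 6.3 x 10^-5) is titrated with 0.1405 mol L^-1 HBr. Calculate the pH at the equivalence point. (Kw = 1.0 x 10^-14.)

n((CH3)3N) = 0.3618 x 0.01901 = 0.006878 mol; V(HBr) at equivalence = 0.006878/0.1405 = 0.04895 L.
At equivalence the base is fully converted to (CH3)3NH+; total volume = 0.06796 L, so [(CH3)3NH+] = 0.006878/0.06796 = 0.1012 M.
Ka((CH3)3NH+) = Kw/Kb = 1.0e-14 / 6.3 x 10^-5 = 1.59e-10.
[H^+] = sqrt(Ka x [(CH3)3NH+]) = sqrt(1.59e-10 x 0.1012) = 4.01e-6 M.
pH = -log(4.01e-6) = 5.40.

5.40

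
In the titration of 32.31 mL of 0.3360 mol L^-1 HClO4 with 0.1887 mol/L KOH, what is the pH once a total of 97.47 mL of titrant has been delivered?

n(acid) = 0.3360 x 0.03231 = 0.01086 mol; n(KOH) added = 0.1887 x 0.09747 = 0.01839 mol.
Base is in excess by 0.01839 - 0.01086 = 0.007536 mol in a total volume of 0.1298 L.
[OH^-] = 0.007536/0.1298 = 0.05807 M, so pOH = 1.24 and pH = 14.00 - 1.24 = 12.76.

12.76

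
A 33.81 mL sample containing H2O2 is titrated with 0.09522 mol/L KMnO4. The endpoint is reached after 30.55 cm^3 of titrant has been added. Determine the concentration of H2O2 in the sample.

n(KMnO4) = 0.09522 x 0.03055 = 0.002909 mol.
From the balanced equation, 2 mol KMnO4 reacts with 5 mol H2O2, so n(H2O2) = 0.002909 x 5/2 = 0.007272 mol.
[H2O2] = 0.007272 / 0.03381 L = 0.215 M.

0.215 M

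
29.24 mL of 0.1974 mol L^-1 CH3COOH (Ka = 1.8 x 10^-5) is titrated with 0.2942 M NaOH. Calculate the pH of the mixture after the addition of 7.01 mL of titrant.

4.49

Initial n(CH3COOH) = 0.1974 x 0.02924 = 0.005772 mol.
n(NaOH) added = 0.2942 x 0.007010 = 0.002062 mol, converting that many moles of CH3COOH to CH3COO-.
Remaining n(CH3COOH) = 0.003710 mol; n(CH3COO-) = 0.002062 mol.
By Henderson-Hasselbalch, pH = pKa + log([A^-]/[HA]) = 4.74 + log(0.002062/0.003710) = 4.74 + (-0.25) = 4.49.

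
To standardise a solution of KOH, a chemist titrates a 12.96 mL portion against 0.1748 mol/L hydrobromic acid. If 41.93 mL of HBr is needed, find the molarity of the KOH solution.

0.566 M

n(HBr) delivered = 0.1748 x 0.04193 = 0.007329 mol.
For a 1:1 reaction, n(KOH) = 0.007329 mol.
[KOH] = 0.007329 mol / 0.01296 L = 0.566 M.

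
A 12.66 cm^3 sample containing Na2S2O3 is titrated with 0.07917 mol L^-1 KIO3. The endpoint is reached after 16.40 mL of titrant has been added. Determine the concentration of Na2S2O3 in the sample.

0.615 M

n(KIO3) = 0.07917 x 0.01640 = 0.001298 mol.
From the balanced equation, 1 mol KIO3 reacts with 6 mol Na2S2O3, so n(Na2S2O3) = 0.001298 x 6/1 = 0.007790 mol.
[Na2S2O3] = 0.007790 / 0.01266 L = 0.615 M.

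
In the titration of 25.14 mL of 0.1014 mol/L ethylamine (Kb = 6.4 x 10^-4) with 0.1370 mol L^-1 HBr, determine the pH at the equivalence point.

n(C2H5NH2) = 0.1014 x 0.02514 = 0.002549 mol; V(HBr) at equivalence = 0.002549/0.1370 = 0.01861 L.
At equivalence the base is fully converted to C2H5NH3+; total volume = 0.04375 L, so [C2H5NH3+] = 0.002549/0.04375 = 0.05827 M.
Ka(C2H5NH3+) = Kw/Kb = 1.0e-14 / 6.4 x 10^-4 = 1.56e-11.
[H^+] = sqrt(Ka x [C2H5NH3+]) = sqrt(1.56e-11 x 0.05827) = 9.54e-7 M.
pH = -log(9.54e-7) = 6.02.

6.02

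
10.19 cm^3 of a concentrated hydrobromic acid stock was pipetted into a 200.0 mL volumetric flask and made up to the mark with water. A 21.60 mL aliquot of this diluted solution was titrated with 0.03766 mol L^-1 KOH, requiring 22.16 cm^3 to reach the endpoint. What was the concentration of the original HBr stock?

0.758 M

n(KOH) = 0.03766 x 0.02216 = 0.0008345 mol.
n(HBr) in the aliquot = 0.0008345 mol.
[diluted HBr] = 0.0008345 / 0.02160 = 0.03864 M.
Dilution factor = 200.0/10.19 = 19.63, so [stock] = 0.03864 x 19.63 = 0.758 M.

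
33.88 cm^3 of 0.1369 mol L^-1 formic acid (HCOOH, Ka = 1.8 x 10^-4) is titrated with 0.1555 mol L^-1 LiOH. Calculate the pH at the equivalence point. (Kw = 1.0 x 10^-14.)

8.30

n(HCOOH) = 0.1369 x 0.03388 = 0.004638 mol; V(LiOH) at equivalence = 0.004638/0.1555 = 0.02983 L.
At equivalence all the acid is converted to HCOO-; total volume = 0.03388 + 0.02983 = 0.06371 L, so [HCOO-] = 0.004638/0.06371 = 0.07280 M.
Kb = Kw/Ka = 1.0e-14 / 1.8 x 10^-4 = 5.56e-11.
[OH^-] = sqrt(Kb x [HCOO-]) = sqrt(5.56e-11 x 0.07280) = 2.01e-6 M.
pOH = 5.70, so pH = 14.00 - 5.70 = 8.30.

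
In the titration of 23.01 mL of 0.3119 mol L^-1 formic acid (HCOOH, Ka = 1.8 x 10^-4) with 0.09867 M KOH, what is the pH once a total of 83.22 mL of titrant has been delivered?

n(acid) = 0.3119 x 0.02301 = 0.007177 mol; n(KOH) added = 0.09867 x 0.08322 = 0.008211 mol.
Base is in excess by 0.008211 - 0.007177 = 0.001034 mol in a total volume of 0.1062 L.
[OH^-] = 0.001034/0.1062 = 0.009738 M, so pOH = 2.01 and pH = 14.00 - 2.01 = 11.99.

11.99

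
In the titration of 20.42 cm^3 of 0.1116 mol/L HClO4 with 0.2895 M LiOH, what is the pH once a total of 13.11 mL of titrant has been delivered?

n(acid) = 0.1116 x 0.02042 = 0.002279 mol; n(LiOH) added = 0.2895 x 0.01311 = 0.003795 mol.
Base is in excess by 0.003795 - 0.002279 = 0.001516 mol in a total volume of 0.03353 L.
[OH^-] = 0.001516/0.03353 = 0.04523 M, so pOH = 1.34 and pH = 14.00 - 1.34 = 12.66.

12.66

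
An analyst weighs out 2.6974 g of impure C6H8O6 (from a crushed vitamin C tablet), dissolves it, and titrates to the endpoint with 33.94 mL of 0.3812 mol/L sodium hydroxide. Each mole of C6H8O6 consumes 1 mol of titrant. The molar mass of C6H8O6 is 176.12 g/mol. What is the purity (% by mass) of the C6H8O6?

n(NaOH) = 0.3812 x 0.03394 = 0.01294 mol.
n(C6H8O6) = 0.01294 / 1 = 0.01294 mol.
mass of C6H8O6 = 0.01294 x 176.12 = 2.279 g.
% purity = 2.279 / 2.6974 x 100 = 84.5%.

84.5%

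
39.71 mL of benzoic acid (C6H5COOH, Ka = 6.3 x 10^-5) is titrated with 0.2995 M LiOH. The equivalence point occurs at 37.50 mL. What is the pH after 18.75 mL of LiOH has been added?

4.20

18.75 mL is exactly half the equivalence volume (37.50/2), i.e. the half-equivalence point.
There, n(HA) = n(A^-), so pH = pKa = -log(6.3 x 10^-5) = 4.20.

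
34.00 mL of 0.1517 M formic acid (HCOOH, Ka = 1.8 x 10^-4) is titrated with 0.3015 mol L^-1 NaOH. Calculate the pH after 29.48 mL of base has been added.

12.77

n(acid) = 0.1517 x 0.03400 = 0.005158 mol; n(NaOH) added = 0.3015 x 0.02948 = 0.008888 mol.
Base is in excess by 0.008888 - 0.005158 = 0.003730 mol in a total volume of 0.06348 L.
[OH^-] = 0.003730/0.06348 = 0.05877 M, so pOH = 1.23 and pH = 14.00 - 1.23 = 12.77.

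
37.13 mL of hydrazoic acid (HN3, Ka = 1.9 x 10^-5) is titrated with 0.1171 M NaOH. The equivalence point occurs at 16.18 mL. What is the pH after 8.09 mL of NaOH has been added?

8.09 mL is exactly half the equivalence volume (16.18/2), i.e. the half-equivalence point.
There, n(HA) = n(A^-), so pH = pKa = -log(1.9 x 10^-5) = 4.72.

4.72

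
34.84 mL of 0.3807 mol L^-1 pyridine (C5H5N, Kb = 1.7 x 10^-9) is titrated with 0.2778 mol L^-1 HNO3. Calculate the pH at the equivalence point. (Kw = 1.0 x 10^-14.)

3.01

n(C5H5N) = 0.3807 x 0.03484 = 0.01326 mol; V(HNO3) at equivalence = 0.01326/0.2778 = 0.04775 L.
At equivalence the base is fully converted to C5H5NH+; total volume = 0.08259 L, so [C5H5NH+] = 0.01326/0.08259 = 0.1606 M.
Ka(C5H5NH+) = Kw/Kb = 1.0e-14 / 1.7 x 10^-9 = 5.88e-6.
[H^+] = sqrt(Ka x [C5H5NH+]) = sqrt(5.88e-6 x 0.1606) = 0.000972 M.
pH = -log(0.000972) = 3.01.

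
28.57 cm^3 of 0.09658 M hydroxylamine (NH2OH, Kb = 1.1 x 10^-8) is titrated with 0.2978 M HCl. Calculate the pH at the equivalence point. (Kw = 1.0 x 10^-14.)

n(NH2OH) = 0.09658 x 0.02857 = 0.002759 mol; V(HCl) at equivalence = 0.002759/0.2978 = 0.009266 L.
At equivalence the base is fully converted to NH3OH+; total volume = 0.03784 L, so [NH3OH+] = 0.002759/0.03784 = 0.07293 M.
Ka(NH3OH+) = Kw/Kb = 1.0e-14 / 1.1 x 10^-8 = 9.09e-7.
[H^+] = sqrt(Ka x [NH3OH+]) = sqrt(9.09e-7 x 0.07293) = 0.000257 M.
pH = -log(0.000257) = 3.59.

3.59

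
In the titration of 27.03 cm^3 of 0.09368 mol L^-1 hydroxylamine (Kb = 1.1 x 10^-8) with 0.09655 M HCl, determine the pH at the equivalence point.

3.68

n(NH2OH) = 0.09368 x 0.02703 = 0.002532 mol; V(HCl) at equivalence = 0.002532/0.09655 = 0.02623 L.
At equivalence the base is fully converted to NH3OH+; total volume = 0.05326 L, so [NH3OH+] = 0.002532/0.05326 = 0.04755 M.
Ka(NH3OH+) = Kw/Kb = 1.0e-14 / 1.1 x 10^-8 = 9.09e-7.
[H^+] = sqrt(Ka x [NH3OH+]) = sqrt(9.09e-7 x 0.04755) = 0.000208 M.
pH = -log(0.000208) = 3.68.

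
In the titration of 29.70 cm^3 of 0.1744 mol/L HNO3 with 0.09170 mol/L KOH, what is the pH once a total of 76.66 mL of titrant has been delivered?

n(acid) = 0.1744 x 0.02970 = 0.005180 mol; n(KOH) added = 0.09170 x 0.07666 = 0.007030 mol.
Base is in excess by 0.007030 - 0.005180 = 0.001850 mol in a total volume of 0.1064 L.
[OH^-] = 0.001850/0.1064 = 0.01739 M, so pOH = 1.76 and pH = 14.00 - 1.76 = 12.24.

12.24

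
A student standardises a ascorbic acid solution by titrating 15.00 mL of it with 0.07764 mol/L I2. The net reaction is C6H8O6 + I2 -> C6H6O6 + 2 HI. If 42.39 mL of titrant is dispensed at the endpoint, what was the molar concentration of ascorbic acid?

0.219 M

n(I2) = 0.07764 x 0.04239 = 0.003291 mol.
From the balanced equation, 1 mol I2 reacts with 1 mol ascorbic acid, so n(ascorbic acid) = 0.003291 x 1/1 = 0.003291 mol.
[ascorbic acid] = 0.003291 / 0.01500 L = 0.219 M.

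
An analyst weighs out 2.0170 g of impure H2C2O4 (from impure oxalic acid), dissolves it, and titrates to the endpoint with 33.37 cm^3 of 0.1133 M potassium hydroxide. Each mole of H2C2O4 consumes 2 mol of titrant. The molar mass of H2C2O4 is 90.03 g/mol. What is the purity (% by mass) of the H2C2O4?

n(KOH) = 0.1133 x 0.03337 = 0.003781 mol.
n(H2C2O4) = 0.003781 / 2 = 0.001890 mol.
mass of H2C2O4 = 0.001890 x 90.03 = 0.1702 g.
% purity = 0.1702 / 2.0170 x 100 = 8.44%.

8.44%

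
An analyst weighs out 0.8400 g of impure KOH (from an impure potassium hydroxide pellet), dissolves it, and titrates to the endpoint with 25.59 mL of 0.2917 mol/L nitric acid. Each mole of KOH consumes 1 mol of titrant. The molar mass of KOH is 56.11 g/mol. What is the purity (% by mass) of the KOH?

n(HNO3) = 0.2917 x 0.02559 = 0.007465 mol.
n(KOH) = 0.007465 / 1 = 0.007465 mol.
mass of KOH = 0.007465 x 56.11 = 0.4188 g.
% purity = 0.4188 / 0.8400 x 100 = 49.9%.

49.9%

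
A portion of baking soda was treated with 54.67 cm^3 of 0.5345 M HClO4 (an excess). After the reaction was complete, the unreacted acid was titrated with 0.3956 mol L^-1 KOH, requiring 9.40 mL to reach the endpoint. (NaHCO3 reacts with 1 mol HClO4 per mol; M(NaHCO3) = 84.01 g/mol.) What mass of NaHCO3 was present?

Total n(HClO4) added = 0.5345 x 0.05467 = 0.02922 mol.
n(KOH) used = 0.3956 x 0.009400 = 0.003719 mol, which equals the excess n(HClO4).
So n(HClO4) consumed by the sample = 0.02922 - 0.003719 = 0.02550 mol.
n(NaHCO3) = 0.02550 / 1 = 0.02550 mol.
mass = 0.02550 mol x 84.01 g/mol = 2.14 g.

2.14 g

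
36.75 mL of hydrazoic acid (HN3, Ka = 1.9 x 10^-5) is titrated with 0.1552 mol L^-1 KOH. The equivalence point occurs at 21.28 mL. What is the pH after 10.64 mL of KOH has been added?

4.72

10.64 mL is exactly half the equivalence volume (21.28/2), i.e. the half-equivalence point.
There, n(HA) = n(A^-), so pH = pKa = -log(1.9 x 10^-5) = 4.72.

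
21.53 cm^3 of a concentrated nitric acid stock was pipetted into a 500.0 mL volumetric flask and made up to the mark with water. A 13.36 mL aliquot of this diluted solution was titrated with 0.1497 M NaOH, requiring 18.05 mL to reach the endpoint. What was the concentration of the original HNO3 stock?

4.70 M

n(NaOH) = 0.1497 x 0.01805 = 0.002702 mol.
n(HNO3) in the aliquot = 0.002702 mol.
[diluted HNO3] = 0.002702 / 0.01336 = 0.2023 M.
Dilution factor = 500.0/21.53 = 23.22, so [stock] = 0.2023 x 23.22 = 4.70 M.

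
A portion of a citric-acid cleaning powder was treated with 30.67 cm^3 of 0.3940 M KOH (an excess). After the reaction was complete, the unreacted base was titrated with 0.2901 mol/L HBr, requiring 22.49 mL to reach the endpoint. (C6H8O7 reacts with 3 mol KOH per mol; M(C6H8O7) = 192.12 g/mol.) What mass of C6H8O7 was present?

Total n(KOH) added = 0.3940 x 0.03067 = 0.01208 mol.
n(HBr) used = 0.2901 x 0.02249 = 0.006524 mol, which equals the excess n(KOH).
So n(KOH) consumed by the sample = 0.01208 - 0.006524 = 0.005560 mol.
n(C6H8O7) = 0.005560 / 3 = 0.001853 mol.
mass = 0.001853 mol x 192.12 g/mol = 0.356 g.

0.356 g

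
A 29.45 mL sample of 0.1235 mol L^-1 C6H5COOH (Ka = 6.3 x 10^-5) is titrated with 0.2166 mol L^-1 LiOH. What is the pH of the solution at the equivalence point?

n(C6H5COOH) = 0.1235 x 0.02945 = 0.003637 mol; V(LiOH) at equivalence = 0.003637/0.2166 = 0.01679 L.
At equivalence all the acid is converted to C6H5COO-; total volume = 0.02945 + 0.01679 = 0.04624 L, so [C6H5COO-] = 0.003637/0.04624 = 0.07865 M.
Kb = Kw/Ka = 1.0e-14 / 6.3 x 10^-5 = 1.59e-10.
[OH^-] = sqrt(Kb x [C6H5COO-]) = sqrt(1.59e-10 x 0.07865) = 3.53e-6 M.
pOH = 5.45, so pH = 14.00 - 5.45 = 8.55.

8.55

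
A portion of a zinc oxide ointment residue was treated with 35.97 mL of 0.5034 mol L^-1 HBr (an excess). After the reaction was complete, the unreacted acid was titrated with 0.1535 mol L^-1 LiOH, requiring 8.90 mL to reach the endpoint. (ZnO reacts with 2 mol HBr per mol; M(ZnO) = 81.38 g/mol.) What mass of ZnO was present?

Total n(HBr) added = 0.5034 x 0.03597 = 0.01811 mol.
n(LiOH) used = 0.1535 x 0.008900 = 0.001366 mol, which equals the excess n(HBr).
So n(HBr) consumed by the sample = 0.01811 - 0.001366 = 0.01674 mol.
n(ZnO) = 0.01674 / 2 = 0.008371 mol.
mass = 0.008371 mol x 81.38 g/mol = 0.681 g.

0.681 g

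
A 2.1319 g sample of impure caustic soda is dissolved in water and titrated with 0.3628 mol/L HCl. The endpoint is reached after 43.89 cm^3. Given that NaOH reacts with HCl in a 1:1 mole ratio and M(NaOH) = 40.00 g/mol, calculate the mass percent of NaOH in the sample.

n(HCl) = 0.3628 x 0.04389 = 0.01592 mol.
n(NaOH) = 0.01592 / 1 = 0.01592 mol.
mass of NaOH = 0.01592 x 40.00 = 0.6369 g.
% purity = 0.6369 / 2.1319 x 100 = 29.9%.

29.9%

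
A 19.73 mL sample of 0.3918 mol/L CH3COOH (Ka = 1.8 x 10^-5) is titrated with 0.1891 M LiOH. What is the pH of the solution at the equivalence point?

8.93

n(CH3COOH) = 0.3918 x 0.01973 = 0.007730 mol; V(LiOH) at equivalence = 0.007730/0.1891 = 0.04088 L.
At equivalence all the acid is converted to CH3COO-; total volume = 0.01973 + 0.04088 = 0.06061 L, so [CH3COO-] = 0.007730/0.06061 = 0.1275 M.
Kb = Kw/Ka = 1.0e-14 / 1.8 x 10^-5 = 5.56e-10.
[OH^-] = sqrt(Kb x [CH3COO-]) = sqrt(5.56e-10 x 0.1275) = 8.42e-6 M.
pOH = 5.07, so pH = 14.00 - 5.07 = 8.93.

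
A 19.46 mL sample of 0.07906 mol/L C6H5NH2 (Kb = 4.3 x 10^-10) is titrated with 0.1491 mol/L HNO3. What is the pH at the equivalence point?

2.96

n(C6H5NH2) = 0.07906 x 0.01946 = 0.001539 mol; V(HNO3) at equivalence = 0.001539/0.1491 = 0.01032 L.
At equivalence the base is fully converted to C6H5NH3+; total volume = 0.02978 L, so [C6H5NH3+] = 0.001539/0.02978 = 0.05166 M.
Ka(C6H5NH3+) = Kw/Kb = 1.0e-14 / 4.3 x 10^-10 = 2.33e-5.
[H^+] = sqrt(Ka x [C6H5NH3+]) = sqrt(2.33e-5 x 0.05166) = 0.00110 M.
pH = -log(0.00110) = 2.96.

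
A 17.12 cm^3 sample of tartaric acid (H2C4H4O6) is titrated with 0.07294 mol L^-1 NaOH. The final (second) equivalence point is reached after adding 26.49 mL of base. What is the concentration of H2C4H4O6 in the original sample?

0.0564 M

n(NaOH) = 0.07294 x 0.02649 = 0.001932 mol.
At the final (second) equivalence point, 2 mol OH^- react per mol H2C4H4O6, so n(H2C4H4O6) = 0.001932 / 2 = 0.0009661 mol.
[H2C4H4O6] = 0.0009661 / 0.01712 L = 0.0564 M.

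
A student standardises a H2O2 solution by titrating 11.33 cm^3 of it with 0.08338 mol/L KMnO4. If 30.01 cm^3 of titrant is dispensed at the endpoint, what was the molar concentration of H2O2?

0.552 M

n(KMnO4) = 0.08338 x 0.03001 = 0.002502 mol.
From the balanced equation, 2 mol KMnO4 reacts with 5 mol H2O2, so n(H2O2) = 0.002502 x 5/2 = 0.006256 mol.
[H2O2] = 0.006256 / 0.01133 L = 0.552 M.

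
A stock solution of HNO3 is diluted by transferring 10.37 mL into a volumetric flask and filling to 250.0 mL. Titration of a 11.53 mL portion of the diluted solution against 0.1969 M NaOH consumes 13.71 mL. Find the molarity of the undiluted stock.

n(NaOH) = 0.1969 x 0.01371 = 0.002699 mol.
n(HNO3) in the aliquot = 0.002699 mol.
[diluted HNO3] = 0.002699 / 0.01153 = 0.2341 M.
Dilution factor = 250.0/10.37 = 24.11, so [stock] = 0.2341 x 24.11 = 5.64 M.

5.64 M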